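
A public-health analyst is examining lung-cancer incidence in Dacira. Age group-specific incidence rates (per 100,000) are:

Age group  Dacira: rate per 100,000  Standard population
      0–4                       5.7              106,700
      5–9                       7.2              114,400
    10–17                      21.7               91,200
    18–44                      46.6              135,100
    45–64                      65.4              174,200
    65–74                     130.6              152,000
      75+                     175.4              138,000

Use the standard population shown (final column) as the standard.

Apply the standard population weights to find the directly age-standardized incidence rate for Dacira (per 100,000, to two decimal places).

71.47

Standard total = 911,600; weights = 0.1170, 0.1255, 0.1000, 0.1482, 0.1911, 0.1667, 0.1514.
Standardized rate: 0.1170×5.7 + 0.1255×7.2 + 0.1000×21.7 + 0.1482×46.6 + 0.1911×65.4 + 0.1667×130.6 + 0.1514×175.4 = 71.4739 per 100,000.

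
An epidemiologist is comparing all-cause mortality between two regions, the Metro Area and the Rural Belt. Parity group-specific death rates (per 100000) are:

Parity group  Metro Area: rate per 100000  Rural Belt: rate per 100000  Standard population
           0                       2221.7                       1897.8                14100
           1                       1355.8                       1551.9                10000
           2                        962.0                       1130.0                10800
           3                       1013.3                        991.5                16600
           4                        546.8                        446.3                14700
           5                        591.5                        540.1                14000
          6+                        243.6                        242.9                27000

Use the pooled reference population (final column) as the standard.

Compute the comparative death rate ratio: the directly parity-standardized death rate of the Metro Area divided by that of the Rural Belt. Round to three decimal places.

1.037

Standard total = 107200; weights = 0.1315, 0.0933, 0.1007, 0.1549, 0.1371, 0.1306, 0.2519.
The Metro Area: 0.1315×2221.7 + 0.0933×1355.8 + 0.1007×962.0 + 0.1549×1013.3 + 0.1371×546.8 + 0.1306×591.5 + 0.2519×243.6 = 886.1055 per 100000.
The Rural Belt: 0.1315×1897.8 + 0.0933×1551.9 + 0.1007×1130.0 + 0.1549×991.5 + 0.1371×446.3 + 0.1306×540.1 + 0.2519×242.9 = 854.6753 per 100000.
Ratio = 886.1055 ÷ 854.6753 = 1.03677.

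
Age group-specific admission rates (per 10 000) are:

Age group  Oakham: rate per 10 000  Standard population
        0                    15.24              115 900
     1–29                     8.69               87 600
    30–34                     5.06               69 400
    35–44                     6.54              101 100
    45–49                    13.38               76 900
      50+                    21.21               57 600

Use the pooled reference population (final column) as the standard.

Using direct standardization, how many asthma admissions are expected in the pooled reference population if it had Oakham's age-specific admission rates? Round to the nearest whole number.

579

Expected asthma admissions = Σ (standard pop × age-specific rate ÷ 10 000)
= 115 900×15.24/10 000 + 87 600×8.69/10 000 + 69 400×5.06/10 000 + 101 100×6.54/10 000 + 76 900×13.38/10 000 + 57 600×21.21/10 000
= 176.63 + 76.12 + 35.12 + 66.12 + 102.89 + 122.17 = 579.05.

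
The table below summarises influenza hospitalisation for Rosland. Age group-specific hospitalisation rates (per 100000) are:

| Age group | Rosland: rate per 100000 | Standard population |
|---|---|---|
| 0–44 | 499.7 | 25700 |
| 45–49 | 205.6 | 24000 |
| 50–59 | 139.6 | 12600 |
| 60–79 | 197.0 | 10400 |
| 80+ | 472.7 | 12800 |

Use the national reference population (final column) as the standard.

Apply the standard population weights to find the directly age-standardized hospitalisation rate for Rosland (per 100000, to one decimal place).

Standard total = 85500; weights = 0.3006, 0.2807, 0.1474, 0.1216, 0.1497.
Standardized rate: 0.3006×499.7 + 0.2807×205.6 + 0.1474×139.6 + 0.1216×197.0 + 0.1497×472.7 = 323.2165 per 100000.

323.2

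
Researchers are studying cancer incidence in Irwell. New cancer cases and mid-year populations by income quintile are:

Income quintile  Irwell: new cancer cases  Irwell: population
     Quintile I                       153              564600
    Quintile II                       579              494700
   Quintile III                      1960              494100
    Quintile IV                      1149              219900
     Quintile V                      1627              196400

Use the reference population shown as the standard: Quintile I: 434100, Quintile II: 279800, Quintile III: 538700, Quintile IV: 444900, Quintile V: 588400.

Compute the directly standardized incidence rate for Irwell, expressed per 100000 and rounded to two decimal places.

Income-specific rates per 100000 for Irwell: 27.10, 117.04, 396.68, 522.51, 828.41.
Standard total = 2285900; weights = 0.1899, 0.1224, 0.2357, 0.1946, 0.2574.
Standardized rate: 0.1899×27.10 + 0.1224×117.04 + 0.2357×396.68 + 0.1946×522.51 + 0.2574×828.41 = 427.8864 per 100000.

427.89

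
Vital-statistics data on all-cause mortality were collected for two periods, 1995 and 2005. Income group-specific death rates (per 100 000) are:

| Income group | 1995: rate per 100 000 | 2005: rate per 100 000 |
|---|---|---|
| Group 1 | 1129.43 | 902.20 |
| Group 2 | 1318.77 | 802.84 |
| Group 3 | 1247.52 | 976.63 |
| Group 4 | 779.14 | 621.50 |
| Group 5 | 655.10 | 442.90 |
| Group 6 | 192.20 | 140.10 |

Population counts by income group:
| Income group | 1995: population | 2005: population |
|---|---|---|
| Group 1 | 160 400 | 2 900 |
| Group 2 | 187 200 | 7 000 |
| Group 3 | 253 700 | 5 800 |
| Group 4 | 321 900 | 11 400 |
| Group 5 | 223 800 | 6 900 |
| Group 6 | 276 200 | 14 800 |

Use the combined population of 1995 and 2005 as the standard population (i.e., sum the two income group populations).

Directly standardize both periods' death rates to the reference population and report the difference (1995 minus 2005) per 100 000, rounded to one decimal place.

220.3

Combined standard total = 1 472 000; weights = 0.1109, 0.1319, 0.1763, 0.2264, 0.1567, 0.1977.
1995: 0.1109×1129.43 + 0.1319×1318.77 + 0.1763×1247.52 + 0.2264×779.14 + 0.1567×655.10 + 0.1977×192.20 = 836.2919 per 100 000.
2005: 0.1109×902.20 + 0.1319×802.84 + 0.1763×976.63 + 0.2264×621.50 + 0.1567×442.90 + 0.1977×140.10 = 616.0111 per 100 000.
Difference = 836.2919 − 616.0111 = 220.2808.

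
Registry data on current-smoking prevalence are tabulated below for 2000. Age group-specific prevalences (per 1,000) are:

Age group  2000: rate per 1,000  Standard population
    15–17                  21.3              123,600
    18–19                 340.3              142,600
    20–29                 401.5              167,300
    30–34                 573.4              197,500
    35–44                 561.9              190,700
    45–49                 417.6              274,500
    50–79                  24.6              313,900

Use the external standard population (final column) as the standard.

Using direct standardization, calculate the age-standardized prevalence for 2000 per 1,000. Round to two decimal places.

326.99

Standard total = 1,410,100; weights = 0.0877, 0.1011, 0.1186, 0.1401, 0.1352, 0.1947, 0.2226.
Standardized rate: 0.0877×21.3 + 0.1011×340.3 + 0.1186×401.5 + 0.1401×573.4 + 0.1352×561.9 + 0.1947×417.6 + 0.2226×24.6 = 326.9870 per 1,000.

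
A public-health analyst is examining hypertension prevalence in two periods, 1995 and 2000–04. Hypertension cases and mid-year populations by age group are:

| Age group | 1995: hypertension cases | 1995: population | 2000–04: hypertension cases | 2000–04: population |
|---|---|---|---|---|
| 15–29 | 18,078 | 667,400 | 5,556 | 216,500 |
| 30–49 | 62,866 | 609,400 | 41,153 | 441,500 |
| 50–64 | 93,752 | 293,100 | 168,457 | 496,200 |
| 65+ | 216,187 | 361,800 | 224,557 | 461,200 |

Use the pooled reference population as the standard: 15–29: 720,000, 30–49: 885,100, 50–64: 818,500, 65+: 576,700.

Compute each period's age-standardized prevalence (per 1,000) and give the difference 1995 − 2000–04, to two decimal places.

Age-specific rates per 1,000 for 1995: 27.087, 103.160, 319.864, 597.532.
For 2000–04: 25.663, 93.212, 339.494, 486.897.
Standard total = 3,000,300; weights = 0.2400, 0.2950, 0.2728, 0.1922.
1995: 0.2400×27.087 + 0.2950×103.160 + 0.2728×319.864 + 0.1922×597.532 = 239.0478 per 1,000.
2000–04: 0.2400×25.663 + 0.2950×93.212 + 0.2728×339.494 + 0.1922×486.897 = 219.8609 per 1,000.
Difference = 239.0478 − 219.8609 = 19.1869.

19.19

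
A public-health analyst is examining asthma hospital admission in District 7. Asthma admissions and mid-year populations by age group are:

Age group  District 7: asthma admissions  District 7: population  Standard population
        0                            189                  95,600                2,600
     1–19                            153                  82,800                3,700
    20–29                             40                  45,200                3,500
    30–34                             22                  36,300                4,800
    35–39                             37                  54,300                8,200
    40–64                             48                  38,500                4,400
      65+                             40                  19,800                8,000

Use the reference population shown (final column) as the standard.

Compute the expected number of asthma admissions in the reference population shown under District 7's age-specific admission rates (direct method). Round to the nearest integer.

45

Age-specific rates per 10,000 for District 7: 19.77, 18.48, 8.85, 6.06, 6.81, 12.47, 20.20.
Expected asthma admissions = Σ (standard pop × age-specific rate ÷ 10,000)
= 2,600×19.77/10,000 + 3,700×18.48/10,000 + 3,500×8.85/10,000 + 4,800×6.06/10,000 + 8,200×6.81/10,000 + 4,400×12.47/10,000 + 8,000×20.20/10,000
= 5.14 + 6.84 + 3.10 + 2.91 + 5.59 + 5.49 + 16.16 = 45.22.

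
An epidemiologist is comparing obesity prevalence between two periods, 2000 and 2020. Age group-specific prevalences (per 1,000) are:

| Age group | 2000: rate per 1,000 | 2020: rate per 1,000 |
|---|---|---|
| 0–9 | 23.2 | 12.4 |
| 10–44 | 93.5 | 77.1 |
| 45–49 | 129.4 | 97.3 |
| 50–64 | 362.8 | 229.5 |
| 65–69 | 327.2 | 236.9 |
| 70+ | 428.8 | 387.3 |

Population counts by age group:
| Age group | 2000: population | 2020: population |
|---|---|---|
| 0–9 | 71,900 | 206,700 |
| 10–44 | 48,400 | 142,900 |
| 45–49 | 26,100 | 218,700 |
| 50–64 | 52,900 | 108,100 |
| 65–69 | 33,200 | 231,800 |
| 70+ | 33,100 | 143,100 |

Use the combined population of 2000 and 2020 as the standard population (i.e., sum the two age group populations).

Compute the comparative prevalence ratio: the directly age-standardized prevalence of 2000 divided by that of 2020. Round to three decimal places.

Combined standard total = 1,316,900; weights = 0.2116, 0.1453, 0.1859, 0.1223, 0.2012, 0.1338.
2000: 0.2116×23.2 + 0.1453×93.5 + 0.1859×129.4 + 0.1223×362.8 + 0.2012×327.2 + 0.1338×428.8 = 210.1151 per 1,000.
2020: 0.2116×12.4 + 0.1453×77.1 + 0.1859×97.3 + 0.1223×229.5 + 0.2012×236.9 + 0.1338×387.3 = 159.4602 per 1,000.
Ratio = 210.1151 ÷ 159.4602 = 1.31766.

1.318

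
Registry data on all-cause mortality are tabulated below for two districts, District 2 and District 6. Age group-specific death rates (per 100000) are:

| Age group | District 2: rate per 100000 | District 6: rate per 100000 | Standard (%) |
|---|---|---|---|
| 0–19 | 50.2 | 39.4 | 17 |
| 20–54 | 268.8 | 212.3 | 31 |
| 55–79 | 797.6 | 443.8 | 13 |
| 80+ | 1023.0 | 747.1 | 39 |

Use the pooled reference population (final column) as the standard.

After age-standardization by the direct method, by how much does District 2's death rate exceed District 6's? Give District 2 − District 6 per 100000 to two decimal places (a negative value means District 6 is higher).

172.95

Standard weights: 0.17, 0.31, 0.13, 0.39.
District 2: 0.1700×50.2 + 0.3100×268.8 + 0.1300×797.6 + 0.3900×1023.0 = 594.5200 per 100000.
District 6: 0.1700×39.4 + 0.3100×212.3 + 0.1300×443.8 + 0.3900×747.1 = 421.5740 per 100000.
Difference = 594.5200 − 421.5740 = 172.9460.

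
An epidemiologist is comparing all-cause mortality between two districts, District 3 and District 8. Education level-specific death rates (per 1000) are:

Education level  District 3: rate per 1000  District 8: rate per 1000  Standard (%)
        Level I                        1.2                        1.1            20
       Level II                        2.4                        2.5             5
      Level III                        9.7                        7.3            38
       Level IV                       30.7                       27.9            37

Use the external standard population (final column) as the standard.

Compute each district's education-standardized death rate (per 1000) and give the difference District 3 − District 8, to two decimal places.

1.96

Standard weights: 0.20, 0.05, 0.38, 0.37.
District 3: 0.2000×1.2 + 0.0500×2.4 + 0.3800×9.7 + 0.3700×30.7 = 15.4050 per 1000.
District 8: 0.2000×1.1 + 0.0500×2.5 + 0.3800×7.3 + 0.3700×27.9 = 13.4420 per 1000.
Difference = 15.4050 − 13.4420 = 1.9630.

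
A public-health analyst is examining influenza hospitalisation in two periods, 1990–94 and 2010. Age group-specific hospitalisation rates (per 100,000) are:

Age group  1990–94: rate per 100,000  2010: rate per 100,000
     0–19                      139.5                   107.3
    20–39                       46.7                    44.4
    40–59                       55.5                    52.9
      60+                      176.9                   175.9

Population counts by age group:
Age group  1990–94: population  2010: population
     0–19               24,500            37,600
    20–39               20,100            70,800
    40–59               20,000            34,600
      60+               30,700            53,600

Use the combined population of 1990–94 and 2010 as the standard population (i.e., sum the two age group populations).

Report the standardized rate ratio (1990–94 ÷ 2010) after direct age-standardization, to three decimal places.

Combined standard total = 291,900; weights = 0.2127, 0.3114, 0.1871, 0.2888.
1990–94: 0.2127×139.5 + 0.3114×46.7 + 0.1871×55.5 + 0.2888×176.9 = 105.6901 per 100,000.
2010: 0.2127×107.3 + 0.3114×44.4 + 0.1871×52.9 + 0.2888×175.9 = 97.3484 per 100,000.
Ratio = 105.6901 ÷ 97.3484 = 1.08569.

1.086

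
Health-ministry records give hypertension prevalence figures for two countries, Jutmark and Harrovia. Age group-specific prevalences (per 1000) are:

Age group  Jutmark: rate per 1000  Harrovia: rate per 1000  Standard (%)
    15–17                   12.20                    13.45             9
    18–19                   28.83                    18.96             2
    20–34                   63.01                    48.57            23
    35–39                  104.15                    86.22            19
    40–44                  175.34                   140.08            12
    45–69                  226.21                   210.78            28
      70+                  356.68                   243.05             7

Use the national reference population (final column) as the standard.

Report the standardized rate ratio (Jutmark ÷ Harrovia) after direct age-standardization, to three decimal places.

Standard weights: 0.09, 0.02, 0.23, 0.19, 0.12, 0.28, 0.07.
Jutmark: 0.0900×12.20 + 0.0200×28.83 + 0.2300×63.01 + 0.1900×104.15 + 0.1200×175.34 + 0.2800×226.21 + 0.0700×356.68 = 145.3026 per 1000.
Harrovia: 0.0900×13.45 + 0.0200×18.96 + 0.2300×48.57 + 0.1900×86.22 + 0.1200×140.08 + 0.2800×210.78 + 0.0700×243.05 = 121.9841 per 1000.
Ratio = 145.3026 ÷ 121.9841 = 1.19116.

1.191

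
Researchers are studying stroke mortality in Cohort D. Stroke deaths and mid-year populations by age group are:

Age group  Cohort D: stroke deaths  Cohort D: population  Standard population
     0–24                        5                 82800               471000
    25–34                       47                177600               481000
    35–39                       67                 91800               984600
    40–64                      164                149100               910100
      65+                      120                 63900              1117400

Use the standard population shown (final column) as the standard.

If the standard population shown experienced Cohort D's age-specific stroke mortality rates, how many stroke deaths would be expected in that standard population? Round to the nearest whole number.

3974

Age-specific rates per 100000 for Cohort D: 6.04, 26.46, 72.98, 109.99, 187.79.
Expected stroke deaths = Σ (standard pop × age-specific rate ÷ 100000)
= 471000×6.04/100000 + 481000×26.46/100000 + 984600×72.98/100000 + 910100×109.99/100000 + 1117400×187.79/100000
= 28.44 + 127.29 + 718.61 + 1001.05 + 2098.40 = 3973.79.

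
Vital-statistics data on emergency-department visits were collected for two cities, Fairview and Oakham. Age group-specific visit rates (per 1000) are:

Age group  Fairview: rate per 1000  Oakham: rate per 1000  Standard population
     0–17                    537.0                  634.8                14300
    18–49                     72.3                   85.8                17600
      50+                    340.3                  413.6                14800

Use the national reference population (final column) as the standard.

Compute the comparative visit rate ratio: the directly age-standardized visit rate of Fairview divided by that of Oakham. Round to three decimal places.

Standard total = 46700; weights = 0.3062, 0.3769, 0.3169.
Fairview: 0.3062×537.0 + 0.3769×72.3 + 0.3169×340.3 = 299.5293 per 1000.
Oakham: 0.3062×634.8 + 0.3769×85.8 + 0.3169×413.6 = 357.7944 per 1000.
Ratio = 299.5293 ÷ 357.7944 = 0.83715.

0.837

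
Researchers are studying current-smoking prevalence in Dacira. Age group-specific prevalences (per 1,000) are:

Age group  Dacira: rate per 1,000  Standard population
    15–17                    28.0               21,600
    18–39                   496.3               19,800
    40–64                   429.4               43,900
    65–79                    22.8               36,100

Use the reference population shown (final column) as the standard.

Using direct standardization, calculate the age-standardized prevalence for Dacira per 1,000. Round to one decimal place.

Standard total = 121,400; weights = 0.1779, 0.1631, 0.3616, 0.2974.
Standardized rate: 0.1779×28.0 + 0.1631×496.3 + 0.3616×429.4 + 0.2974×22.8 = 247.9842 per 1,000.

248.0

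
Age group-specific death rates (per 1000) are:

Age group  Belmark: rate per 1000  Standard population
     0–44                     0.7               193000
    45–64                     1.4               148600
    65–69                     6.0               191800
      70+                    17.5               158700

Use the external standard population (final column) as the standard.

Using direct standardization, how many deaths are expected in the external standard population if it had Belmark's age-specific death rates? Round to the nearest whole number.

4271

Expected deaths = Σ (standard pop × age-specific rate ÷ 1000)
= 193000×0.7/1000 + 148600×1.4/1000 + 191800×6.0/1000 + 158700×17.5/1000
= 135.10 + 208.04 + 1150.80 + 2777.25 = 4271.19.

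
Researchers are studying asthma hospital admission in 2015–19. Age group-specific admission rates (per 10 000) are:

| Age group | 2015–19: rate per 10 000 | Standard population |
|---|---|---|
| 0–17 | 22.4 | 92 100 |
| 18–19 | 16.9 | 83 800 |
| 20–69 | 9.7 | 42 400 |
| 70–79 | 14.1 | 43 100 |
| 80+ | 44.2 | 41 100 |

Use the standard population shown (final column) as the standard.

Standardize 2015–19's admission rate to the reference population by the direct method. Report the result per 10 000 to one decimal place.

Standard total = 302 500; weights = 0.3045, 0.2770, 0.1402, 0.1425, 0.1359.
Standardized rate: 0.3045×22.4 + 0.2770×16.9 + 0.1402×9.7 + 0.1425×14.1 + 0.1359×44.2 = 20.8756 per 10 000.

20.9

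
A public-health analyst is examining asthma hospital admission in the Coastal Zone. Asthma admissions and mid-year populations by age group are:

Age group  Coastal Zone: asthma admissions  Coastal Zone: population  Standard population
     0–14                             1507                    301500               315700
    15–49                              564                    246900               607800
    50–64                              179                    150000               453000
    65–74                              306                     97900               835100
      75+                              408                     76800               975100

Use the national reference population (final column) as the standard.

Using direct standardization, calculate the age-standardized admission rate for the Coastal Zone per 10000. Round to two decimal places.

35.45

Age-specific rates per 10000 for the Coastal Zone: 49.98, 22.84, 11.93, 31.26, 53.13.
Standard total = 3186700; weights = 0.0991, 0.1907, 0.1422, 0.2621, 0.3060.
Standardized rate: 0.0991×49.98 + 0.1907×22.84 + 0.1422×11.93 + 0.2621×31.26 + 0.3060×53.13 = 35.4517 per 10000.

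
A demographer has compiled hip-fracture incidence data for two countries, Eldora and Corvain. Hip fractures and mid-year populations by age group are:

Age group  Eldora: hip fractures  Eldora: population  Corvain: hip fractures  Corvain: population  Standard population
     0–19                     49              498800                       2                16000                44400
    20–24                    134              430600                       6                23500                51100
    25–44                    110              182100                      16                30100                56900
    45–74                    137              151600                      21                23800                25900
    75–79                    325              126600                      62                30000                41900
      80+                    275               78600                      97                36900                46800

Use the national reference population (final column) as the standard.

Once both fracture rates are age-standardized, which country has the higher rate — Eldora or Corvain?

Eldora

Age-specific rates per 100000 for Eldora: 9.82, 31.12, 60.41, 90.37, 256.71, 349.87.
For Corvain: 12.50, 25.53, 53.16, 88.24, 206.67, 262.87.
Standard total = 267000; weights = 0.1663, 0.1914, 0.2131, 0.0970, 0.1569, 0.1753.
Eldora: 0.1663×9.82 + 0.1914×31.12 + 0.2131×60.41 + 0.0970×90.37 + 0.1569×256.71 + 0.1753×349.87 = 130.8405 per 100000.
Corvain: 0.1663×12.50 + 0.1914×25.53 + 0.2131×53.16 + 0.0970×88.24 + 0.1569×206.67 + 0.1753×262.87 = 105.3608 per 100000.
The crude rates (70.15 vs 127.26) would put Corvain higher, but that reflects its age composition; once standardized to a common age structure, Eldora has the higher underlying rate.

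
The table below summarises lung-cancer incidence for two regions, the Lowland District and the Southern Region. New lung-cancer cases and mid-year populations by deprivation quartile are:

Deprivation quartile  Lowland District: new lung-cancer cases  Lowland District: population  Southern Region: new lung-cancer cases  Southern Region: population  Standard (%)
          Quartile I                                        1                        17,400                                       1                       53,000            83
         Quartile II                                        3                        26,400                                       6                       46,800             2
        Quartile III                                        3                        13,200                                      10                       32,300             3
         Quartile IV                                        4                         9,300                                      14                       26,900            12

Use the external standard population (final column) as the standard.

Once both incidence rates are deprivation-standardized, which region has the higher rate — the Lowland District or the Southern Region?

Lowland District

Deprivation-specific rates per 100,000 for the Lowland District: 5.75, 11.36, 22.73, 43.01.
For the Southern Region: 1.89, 12.82, 30.96, 52.04.
Standard weights: 0.83, 0.02, 0.03, 0.12.
The Lowland District: 0.8300×5.75 + 0.0200×11.36 + 0.0300×22.73 + 0.1200×43.01 = 10.8405 per 100,000.
The Southern Region: 0.8300×1.89 + 0.0200×12.82 + 0.0300×30.96 + 0.1200×52.04 = 8.9966 per 100,000.
The crude rates (16.59 vs 19.50) would put the Southern Region higher, but that reflects its deprivation composition; once standardized to a common deprivation structure, the Lowland District has the higher underlying rate.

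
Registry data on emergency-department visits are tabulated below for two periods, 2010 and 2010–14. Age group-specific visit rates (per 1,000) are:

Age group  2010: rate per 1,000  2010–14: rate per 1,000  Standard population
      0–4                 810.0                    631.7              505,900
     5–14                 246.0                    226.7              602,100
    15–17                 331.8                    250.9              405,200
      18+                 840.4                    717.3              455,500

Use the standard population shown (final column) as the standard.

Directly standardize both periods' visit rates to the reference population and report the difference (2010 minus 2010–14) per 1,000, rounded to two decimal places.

96.85

Standard total = 1,968,700; weights = 0.2570, 0.3058, 0.2058, 0.2314.
2010: 0.2570×810.0 + 0.3058×246.0 + 0.2058×331.8 + 0.2314×840.4 = 546.1183 per 1,000.
2010–14: 0.2570×631.7 + 0.3058×226.7 + 0.2058×250.9 + 0.2314×717.3 = 449.2650 per 1,000.
Difference = 546.1183 − 449.2650 = 96.8534.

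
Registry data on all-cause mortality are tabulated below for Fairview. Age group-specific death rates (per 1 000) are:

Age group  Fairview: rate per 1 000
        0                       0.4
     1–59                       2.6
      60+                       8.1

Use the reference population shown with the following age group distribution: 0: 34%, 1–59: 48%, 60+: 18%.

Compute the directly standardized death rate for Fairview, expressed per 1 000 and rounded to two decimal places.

Standard weights: 0.34, 0.48, 0.18.
Standardized rate: 0.3400×0.4 + 0.4800×2.6 + 0.1800×8.1 = 2.8420 per 1 000.

2.84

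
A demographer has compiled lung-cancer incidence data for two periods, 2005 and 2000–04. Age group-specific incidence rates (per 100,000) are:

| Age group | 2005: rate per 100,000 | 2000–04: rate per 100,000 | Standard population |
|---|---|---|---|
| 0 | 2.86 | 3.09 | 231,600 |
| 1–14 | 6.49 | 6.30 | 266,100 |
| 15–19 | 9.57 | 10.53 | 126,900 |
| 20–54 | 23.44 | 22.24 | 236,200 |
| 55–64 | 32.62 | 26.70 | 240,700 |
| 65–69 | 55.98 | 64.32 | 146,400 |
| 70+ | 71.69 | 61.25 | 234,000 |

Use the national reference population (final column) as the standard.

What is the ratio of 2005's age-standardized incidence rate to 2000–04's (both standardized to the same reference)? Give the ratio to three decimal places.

Standard total = 1,481,900; weights = 0.1563, 0.1796, 0.0856, 0.1594, 0.1624, 0.0988, 0.1579.
2005: 0.1563×2.86 + 0.1796×6.49 + 0.0856×9.57 + 0.1594×23.44 + 0.1624×32.62 + 0.0988×55.98 + 0.1579×71.69 = 28.3170 per 100,000.
2000–04: 0.1563×3.09 + 0.1796×6.30 + 0.0856×10.53 + 0.1594×22.24 + 0.1624×26.70 + 0.0988×64.32 + 0.1579×61.25 = 26.4235 per 100,000.
Ratio = 28.3170 ÷ 26.4235 = 1.07166.

1.072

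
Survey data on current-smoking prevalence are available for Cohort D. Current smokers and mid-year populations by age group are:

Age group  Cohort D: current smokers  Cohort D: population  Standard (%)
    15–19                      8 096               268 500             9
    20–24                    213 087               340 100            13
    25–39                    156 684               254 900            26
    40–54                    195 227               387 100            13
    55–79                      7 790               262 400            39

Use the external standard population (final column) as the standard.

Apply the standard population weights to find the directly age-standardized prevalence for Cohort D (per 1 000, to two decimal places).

Age-specific rates per 1 000 for Cohort D: 30.153, 626.542, 614.688, 504.332, 29.688.
Standard weights: 0.09, 0.13, 0.26, 0.13, 0.39.
Standardized rate: 0.0900×30.153 + 0.1300×626.542 + 0.2600×614.688 + 0.1300×504.332 + 0.3900×29.688 = 321.1245 per 1 000.

321.12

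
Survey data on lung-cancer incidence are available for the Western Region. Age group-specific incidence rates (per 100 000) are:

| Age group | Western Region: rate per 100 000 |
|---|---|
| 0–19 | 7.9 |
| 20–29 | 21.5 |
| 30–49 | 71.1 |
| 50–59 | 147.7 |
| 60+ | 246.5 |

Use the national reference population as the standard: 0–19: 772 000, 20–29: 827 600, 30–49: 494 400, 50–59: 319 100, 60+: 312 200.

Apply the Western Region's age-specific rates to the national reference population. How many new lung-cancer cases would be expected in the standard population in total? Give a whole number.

1831

Expected new lung-cancer cases = Σ (standard pop × age-specific rate ÷ 100 000)
= 772 000×7.9/100 000 + 827 600×21.5/100 000 + 494 400×71.1/100 000 + 319 100×147.7/100 000 + 312 200×246.5/100 000
= 60.99 + 177.93 + 351.52 + 471.31 + 769.57 = 1831.32.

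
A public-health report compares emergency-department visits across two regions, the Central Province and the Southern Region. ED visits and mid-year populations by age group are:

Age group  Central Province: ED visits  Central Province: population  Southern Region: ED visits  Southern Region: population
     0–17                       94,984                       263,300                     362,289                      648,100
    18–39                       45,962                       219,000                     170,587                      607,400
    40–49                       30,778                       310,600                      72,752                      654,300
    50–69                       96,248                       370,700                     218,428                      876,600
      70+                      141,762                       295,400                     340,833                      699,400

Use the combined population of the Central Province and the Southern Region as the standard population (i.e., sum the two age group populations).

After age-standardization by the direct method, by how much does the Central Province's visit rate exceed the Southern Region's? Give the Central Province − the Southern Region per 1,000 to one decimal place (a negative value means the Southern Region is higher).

Age-specific rates per 1,000 for the Central Province: 360.744, 209.872, 99.092, 259.639, 479.898.
For the Southern Region: 559.002, 280.848, 111.191, 249.176, 487.322.
Combined standard total = 4,944,800; weights = 0.1843, 0.1671, 0.1951, 0.2522, 0.2012.
The Central Province: 0.1843×360.744 + 0.1671×209.872 + 0.1951×99.092 + 0.2522×259.639 + 0.2012×479.898 = 282.9406 per 1,000.
The Southern Region: 0.1843×559.002 + 0.1671×280.848 + 0.1951×111.191 + 0.2522×249.176 + 0.2012×487.322 = 332.5595 per 1,000.
Difference = 282.9406 − 332.5595 = -49.6189.

-49.6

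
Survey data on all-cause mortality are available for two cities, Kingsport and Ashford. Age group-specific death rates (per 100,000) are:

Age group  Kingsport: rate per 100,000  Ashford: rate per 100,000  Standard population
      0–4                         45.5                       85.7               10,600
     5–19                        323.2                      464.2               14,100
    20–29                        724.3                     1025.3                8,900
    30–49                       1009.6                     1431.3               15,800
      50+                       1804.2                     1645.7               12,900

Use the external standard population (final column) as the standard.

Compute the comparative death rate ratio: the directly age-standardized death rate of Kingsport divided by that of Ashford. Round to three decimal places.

Standard total = 62,300; weights = 0.1701, 0.2263, 0.1429, 0.2536, 0.2071.
Kingsport: 0.1701×45.5 + 0.2263×323.2 + 0.1429×724.3 + 0.2536×1009.6 + 0.2071×1804.2 = 813.9896 per 100,000.
Ashford: 0.1701×85.7 + 0.2263×464.2 + 0.1429×1025.3 + 0.2536×1431.3 + 0.2071×1645.7 = 969.8697 per 100,000.
Ratio = 813.9896 ÷ 969.8697 = 0.83928.

0.839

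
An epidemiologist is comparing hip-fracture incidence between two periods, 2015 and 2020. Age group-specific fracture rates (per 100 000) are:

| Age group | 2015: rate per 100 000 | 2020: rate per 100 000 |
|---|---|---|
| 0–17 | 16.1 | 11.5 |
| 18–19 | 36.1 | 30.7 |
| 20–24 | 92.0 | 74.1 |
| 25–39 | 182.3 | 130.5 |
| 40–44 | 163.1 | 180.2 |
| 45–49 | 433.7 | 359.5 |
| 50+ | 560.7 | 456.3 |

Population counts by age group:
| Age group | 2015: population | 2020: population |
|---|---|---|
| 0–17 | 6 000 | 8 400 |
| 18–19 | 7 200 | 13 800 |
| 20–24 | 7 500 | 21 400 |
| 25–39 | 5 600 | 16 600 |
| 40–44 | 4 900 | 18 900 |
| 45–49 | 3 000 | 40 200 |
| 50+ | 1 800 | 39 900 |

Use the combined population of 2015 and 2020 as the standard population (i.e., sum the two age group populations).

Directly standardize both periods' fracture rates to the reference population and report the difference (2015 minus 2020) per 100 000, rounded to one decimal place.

Combined standard total = 195 200; weights = 0.0738, 0.1076, 0.1481, 0.1137, 0.1219, 0.2213, 0.2136.
2015: 0.0738×16.1 + 0.1076×36.1 + 0.1481×92.0 + 0.1137×182.3 + 0.1219×163.1 + 0.2213×433.7 + 0.2136×560.7 = 275.0748 per 100 000.
2020: 0.0738×11.5 + 0.1076×30.7 + 0.1481×74.1 + 0.1137×130.5 + 0.1219×180.2 + 0.2213×359.5 + 0.2136×456.3 = 228.9742 per 100 000.
Difference = 275.0748 − 228.9742 = 46.1007.

46.1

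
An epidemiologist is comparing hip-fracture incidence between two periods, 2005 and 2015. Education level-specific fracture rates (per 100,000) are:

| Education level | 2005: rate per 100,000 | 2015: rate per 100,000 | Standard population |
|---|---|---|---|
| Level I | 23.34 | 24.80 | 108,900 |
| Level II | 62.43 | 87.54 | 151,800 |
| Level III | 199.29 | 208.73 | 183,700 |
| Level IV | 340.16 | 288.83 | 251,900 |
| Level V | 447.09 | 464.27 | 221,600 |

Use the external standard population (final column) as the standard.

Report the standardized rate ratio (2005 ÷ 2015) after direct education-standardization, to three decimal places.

Standard total = 917,900; weights = 0.1186, 0.1654, 0.2001, 0.2744, 0.2414.
2005: 0.1186×23.34 + 0.1654×62.43 + 0.2001×199.29 + 0.2744×340.16 + 0.2414×447.09 = 254.2648 per 100,000.
2015: 0.1186×24.80 + 0.1654×87.54 + 0.2001×208.73 + 0.2744×288.83 + 0.2414×464.27 = 250.5409 per 100,000.
Ratio = 254.2648 ÷ 250.5409 = 1.01486.

1.015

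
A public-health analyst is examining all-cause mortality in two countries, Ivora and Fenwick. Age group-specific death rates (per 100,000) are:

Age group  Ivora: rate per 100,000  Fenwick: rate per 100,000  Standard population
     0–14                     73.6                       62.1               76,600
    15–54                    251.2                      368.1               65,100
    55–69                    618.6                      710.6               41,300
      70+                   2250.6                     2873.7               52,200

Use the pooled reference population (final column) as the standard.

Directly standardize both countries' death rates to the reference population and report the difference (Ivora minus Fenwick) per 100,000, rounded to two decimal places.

Standard total = 235,200; weights = 0.3257, 0.2768, 0.1756, 0.2219.
Ivora: 0.3257×73.6 + 0.2768×251.2 + 0.1756×618.6 + 0.2219×2250.6 = 701.6173 per 100,000.
Fenwick: 0.3257×62.1 + 0.2768×368.1 + 0.1756×710.6 + 0.2219×2873.7 = 884.6730 per 100,000.
Difference = 701.6173 − 884.6730 = -183.0557.

-183.06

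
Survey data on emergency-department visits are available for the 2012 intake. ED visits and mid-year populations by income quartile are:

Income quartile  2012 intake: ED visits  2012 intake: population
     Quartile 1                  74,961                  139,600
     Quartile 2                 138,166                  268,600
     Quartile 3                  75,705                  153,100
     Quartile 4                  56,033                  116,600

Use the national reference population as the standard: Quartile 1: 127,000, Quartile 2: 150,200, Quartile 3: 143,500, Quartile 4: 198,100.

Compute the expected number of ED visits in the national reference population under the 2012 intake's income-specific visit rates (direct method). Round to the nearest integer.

311613

Income-specific rates per 1,000 for the 2012 intake: 536.970, 514.393, 494.481, 480.557.
Expected ED visits = Σ (standard pop × income-specific rate ÷ 1,000)
= 127,000×536.970/1,000 + 150,200×514.393/1,000 + 143,500×494.481/1,000 + 198,100×480.557/1,000
= 68195.18 + 77261.85 + 70957.98 + 95198.43 = 311613.45.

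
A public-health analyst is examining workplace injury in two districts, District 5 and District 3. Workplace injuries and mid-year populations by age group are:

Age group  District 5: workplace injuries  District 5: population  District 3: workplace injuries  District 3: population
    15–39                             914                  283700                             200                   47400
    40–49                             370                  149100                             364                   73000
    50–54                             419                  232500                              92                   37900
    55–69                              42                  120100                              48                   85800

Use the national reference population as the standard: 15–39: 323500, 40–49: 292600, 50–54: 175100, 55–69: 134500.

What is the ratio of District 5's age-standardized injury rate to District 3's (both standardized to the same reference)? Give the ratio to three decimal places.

Age-specific rates per 10000 for District 5: 32.22, 24.82, 18.02, 3.50.
For District 3: 42.19, 49.86, 24.27, 5.59.
Standard total = 925700; weights = 0.3495, 0.3161, 0.1892, 0.1453.
District 5: 0.3495×32.22 + 0.3161×24.82 + 0.1892×18.02 + 0.1453×3.50 = 23.0196 per 10000.
District 3: 0.3495×42.19 + 0.3161×49.86 + 0.1892×24.27 + 0.1453×5.59 = 35.9108 per 10000.
Ratio = 23.0196 ÷ 35.9108 = 0.64102.

0.641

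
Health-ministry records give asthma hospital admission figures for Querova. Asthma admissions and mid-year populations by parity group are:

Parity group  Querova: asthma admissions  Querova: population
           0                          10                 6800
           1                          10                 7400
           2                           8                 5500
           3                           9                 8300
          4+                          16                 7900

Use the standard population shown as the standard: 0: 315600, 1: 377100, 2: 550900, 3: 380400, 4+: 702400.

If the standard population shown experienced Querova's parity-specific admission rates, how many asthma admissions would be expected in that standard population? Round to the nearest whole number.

3610

Parity-specific rates per 10000 for Querova: 14.71, 13.51, 14.55, 10.84, 20.25.
Expected asthma admissions = Σ (standard pop × parity-specific rate ÷ 10000)
= 315600×14.71/10000 + 377100×13.51/10000 + 550900×14.55/10000 + 380400×10.84/10000 + 702400×20.25/10000
= 464.12 + 509.59 + 801.31 + 412.48 + 1422.58 = 3610.09.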